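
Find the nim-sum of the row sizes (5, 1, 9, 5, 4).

12

Compute the nim-sum pairwise:
5 XOR 1 = 4
4 XOR 9 = 13
13 XOR 5 = 8
8 XOR 4 = 12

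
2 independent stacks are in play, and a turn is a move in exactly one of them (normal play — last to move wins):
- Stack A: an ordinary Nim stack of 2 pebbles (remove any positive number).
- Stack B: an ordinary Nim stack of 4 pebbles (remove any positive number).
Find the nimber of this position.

Stack A is a plain Nim stack of size 2, so its Grundy value is 2.
Stack B is a plain Nim stack of size 4, so its Grundy value is 4.
By the Sprague-Grundy theorem, the Grundy value of a sum of independent games is the XOR of the component values.
Combined value = 2 XOR 4 = 6.

6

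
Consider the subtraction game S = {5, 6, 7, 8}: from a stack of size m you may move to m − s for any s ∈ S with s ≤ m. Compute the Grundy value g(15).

0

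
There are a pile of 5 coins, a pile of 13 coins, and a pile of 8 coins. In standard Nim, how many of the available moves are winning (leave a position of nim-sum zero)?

Compute the nim-sum pairwise:
5 ⊕ 13 = 8
8 ⊕ 8 = 0
The nim-sum is already 0, so every move leaves a nonzero nim-sum — there are no winning moves.

0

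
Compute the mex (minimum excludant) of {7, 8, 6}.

0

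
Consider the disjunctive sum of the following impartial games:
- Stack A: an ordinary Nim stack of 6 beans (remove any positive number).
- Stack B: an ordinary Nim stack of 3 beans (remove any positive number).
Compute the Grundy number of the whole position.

5

Stack A is a plain Nim stack of size 6, so its Grundy value is 6.
Stack B is a plain Nim stack of size 3, so its Grundy value is 3.
By the Sprague-Grundy theorem, the Grundy value of a sum of independent games is the XOR of the component values.
Combined value = 6 XOR 3 = 5.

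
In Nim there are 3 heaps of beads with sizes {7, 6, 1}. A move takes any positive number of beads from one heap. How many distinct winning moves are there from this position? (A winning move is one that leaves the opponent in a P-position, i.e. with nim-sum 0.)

Write each in binary and XOR column by column:
  111  (7)
  110  (6)
  001  (1)
  ---
  000  (0)
The nim-sum is already 0, so every move leaves a nonzero nim-sum — there are no winning moves.

0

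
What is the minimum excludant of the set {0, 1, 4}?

2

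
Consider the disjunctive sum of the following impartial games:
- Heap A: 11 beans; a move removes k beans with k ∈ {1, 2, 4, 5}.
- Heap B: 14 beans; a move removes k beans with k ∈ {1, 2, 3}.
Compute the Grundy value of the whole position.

0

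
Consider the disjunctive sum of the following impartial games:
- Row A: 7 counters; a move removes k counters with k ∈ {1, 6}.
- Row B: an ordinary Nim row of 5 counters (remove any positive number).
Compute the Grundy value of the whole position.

Grundy values for row A (subtraction set {1, 6}):
g(0) = mex{} = 0
g(1) = mex{0} = 1
g(2) = mex{1} = 0
g(3) = mex{0} = 1
g(4) = mex{1} = 0
g(5) = mex{0} = 1
g(6) = mex{0,1} = 2
g(7) = mex{1,2} = 0
So g(7) = 0.
Row B is a plain Nim row of size 5, so its Grundy value is 5.
The value of a disjunctive sum is the nim-sum of the parts.
Combined value = 0 ⊕ 5 = 5.

5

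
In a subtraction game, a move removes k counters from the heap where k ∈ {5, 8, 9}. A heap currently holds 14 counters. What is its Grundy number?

0

Compute g(0), g(1), … for moves {5, 8, 9}:
g(0) = mex{} = 0
g(1) = mex{} = 0
g(2) = mex{} = 0
g(3) = mex{} = 0
g(4) = mex{} = 0
g(5) = mex{0} = 1
g(6) = mex{0} = 1
g(7) = mex{0} = 1
g(8) = mex{0} = 1
g(9) = mex{0} = 1
g(10) = mex{0,1} = 2
g(11) = mex{0,1} = 2
g(12) = mex{0,1} = 2
g(13) = mex{0,1} = 2
g(14) = mex{1} = 0
So g(14) = 0.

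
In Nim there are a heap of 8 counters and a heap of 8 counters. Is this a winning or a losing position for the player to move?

Losing position

Compute the nim-sum pairwise:
8 ^ 8 = 0
The nim-sum is 0, so this is a P-position: the player to move is in a losing position under optimal play.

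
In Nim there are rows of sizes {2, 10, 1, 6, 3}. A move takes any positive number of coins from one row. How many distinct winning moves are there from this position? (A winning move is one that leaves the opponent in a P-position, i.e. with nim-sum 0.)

Bitwise XOR of the heap sizes:
  0010  (2)
  1010  (10)
  0001  (1)
  0110  (6)
  0011  (3)
  ----
  1100  (12)
The overall nim-sum is X = 12. A row of size p has a winning move iff p XOR X < p (reduce it to p XOR X).
  2: 2 XOR 12 = 14 ≥ 2 — no move.
  10: 10 XOR 12 = 6 < 10 — winning move (to 6).
  1: 1 XOR 12 = 13 ≥ 1 — no move.
  6: 6 XOR 12 = 10 ≥ 6 — no move.
  3: 3 XOR 12 = 15 ≥ 3 — no move.
That gives 1 winning move.

1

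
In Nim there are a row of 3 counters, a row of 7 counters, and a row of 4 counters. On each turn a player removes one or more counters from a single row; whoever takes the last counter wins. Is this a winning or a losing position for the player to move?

Write each in binary and XOR column by column:
  011  (3)
  111  (7)
  100  (4)
  ---
  000  (0)
The nim-sum is 0, so this is a P-position: the player to move is in a losing position under optimal play.

Losing position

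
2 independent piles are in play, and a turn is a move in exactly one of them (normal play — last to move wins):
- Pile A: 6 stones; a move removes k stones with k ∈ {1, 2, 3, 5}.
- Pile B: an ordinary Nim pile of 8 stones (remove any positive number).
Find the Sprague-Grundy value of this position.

Grundy values for pile A (subtraction set {1, 2, 3, 5}):
g(0) = mex{} = 0
g(1) = mex{0} = 1
g(2) = mex{0,1} = 2
g(3) = mex{0,1,2} = 3
g(4) = mex{1,2,3} = 0
g(5) = mex{0,2,3} = 1
g(6) = mex{0,1,3} = 2
So g(6) = 2.
Pile B is a plain Nim pile of size 8, so its Grundy value is 8.
The value of a disjunctive sum is the nim-sum of the parts.
Combined value = 2 XOR 8 = 10.

10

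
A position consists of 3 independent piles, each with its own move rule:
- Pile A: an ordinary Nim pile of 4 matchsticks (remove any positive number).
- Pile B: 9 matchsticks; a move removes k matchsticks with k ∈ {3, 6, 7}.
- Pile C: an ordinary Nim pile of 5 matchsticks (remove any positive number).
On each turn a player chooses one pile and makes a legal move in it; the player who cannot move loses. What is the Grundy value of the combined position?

Pile A is a plain Nim pile of size 4, so its Grundy value is 4.
For pile B, compute g(0), g(1), … with moves {3, 6, 7}:
k:     0  1  2  3  4  5  6  7  8  9
g(k):  0  0  0  1  1  1  2  2  2  3
So g(9) = 3.
Pile C is a plain Nim pile of size 5, so its Grundy value is 5.
By the Sprague-Grundy theorem, the Grundy value of a sum of independent games is the XOR of the component values.
Combined value = 4 XOR 3 XOR 5 = 2.

2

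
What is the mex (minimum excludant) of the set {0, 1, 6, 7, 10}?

2

The values 0, 1 are all present; 2 is the first non-negative integer missing from the set.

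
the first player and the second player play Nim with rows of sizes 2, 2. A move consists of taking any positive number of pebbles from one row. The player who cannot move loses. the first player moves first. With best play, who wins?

the second player wins

Nim-sum: 2 ⊕ 2 = 0.
The nim-sum is 0, so this is a P-position: the player to move is in a losing position under optimal play; the first player is about to move from it and so loses — the second player wins.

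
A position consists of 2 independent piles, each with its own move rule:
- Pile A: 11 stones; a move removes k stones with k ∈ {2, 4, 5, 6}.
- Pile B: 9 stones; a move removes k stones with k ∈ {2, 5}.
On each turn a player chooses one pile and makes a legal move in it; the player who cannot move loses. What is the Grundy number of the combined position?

0

For pile A, compute g(0), g(1), … with moves {2, 4, 5, 6}:
g(0) = mex{} = 0
g(1) = mex{} = 0
g(2) = mex{0} = 1
g(3) = mex{0} = 1
g(4) = mex{0,1} = 2
g(5) = mex{0,1} = 2
g(6) = mex{0,1,2} = 3
g(7) = mex{0,1,2} = 3
g(8) = mex{1,2,3} = 0
g(9) = mex{1,2,3} = 0
g(10) = mex{0,2,3} = 1
g(11) = mex{0,2,3} = 1
So g(11) = 1.
Build the Grundy sequence for pile B with g(k) = mex{g(k−s) : s ∈ {2, 5}, s ≤ k}:
g(0) = mex{} = 0
g(1) = mex{} = 0
g(2) = mex{0} = 1
g(3) = mex{0} = 1
g(4) = mex{1} = 0
g(5) = mex{0,1} = 2
g(6) = mex{0} = 1
g(7) = mex{1,2} = 0
g(8) = mex{1} = 0
g(9) = mex{0} = 1
So g(9) = 1.
The value of a disjunctive sum is the nim-sum of the parts.
Combined value = 1 ⊕ 1 = 0.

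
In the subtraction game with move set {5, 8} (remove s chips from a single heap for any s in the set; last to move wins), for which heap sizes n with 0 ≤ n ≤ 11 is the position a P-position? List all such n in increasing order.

Grundy values for subtraction set {5, 8}:
g(0) = mex{} = 0
g(1) = mex{} = 0
g(2) = mex{} = 0
g(3) = mex{} = 0
g(4) = mex{} = 0
g(5) = mex{0} = 1
g(6) = mex{0} = 1
g(7) = mex{0} = 1
g(8) = mex{0} = 1
g(9) = mex{0} = 1
g(10) = mex{0,1} = 2
g(11) = mex{0,1} = 2
The P-positions (g = 0) in 0..11 are 0, 1, 2, 3, 4.

0, 1, 2, 3, 4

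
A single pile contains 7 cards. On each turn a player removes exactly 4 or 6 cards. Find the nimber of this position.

Build the Grundy sequence with g(k) = mex{g(k−s) : s ∈ {4, 6}, s ≤ k}:
k:     0  1  2  3  4  5  6  7
g(k):  0  0  0  0  1  1  1  1
So g(7) = 1.

1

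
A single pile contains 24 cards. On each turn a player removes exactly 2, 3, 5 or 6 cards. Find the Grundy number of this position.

0

Compute g(0), g(1), … for moves {2, 3, 5, 6}:
k:     0  1  2  3  4  5  6  7  8  9 10 11 12 13 14 15 16 17 18 19 20 21 22 23 24
g(k):  0  0  1  1  2  2  3  3  0  0  1  1  2  2  3  3  0  0  1  1  2  2  3  3  0
So g(24) = 0.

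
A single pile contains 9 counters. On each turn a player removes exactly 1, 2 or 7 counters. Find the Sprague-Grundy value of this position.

0

Compute g(0), g(1), … for moves {1, 2, 7}:
g(0) = mex{} = 0
g(1) = mex{0} = 1
g(2) = mex{0,1} = 2
g(3) = mex{1,2} = 0
g(4) = mex{0,2} = 1
g(5) = mex{0,1} = 2
g(6) = mex{1,2} = 0
g(7) = mex{0,2} = 1
g(8) = mex{0,1} = 2
g(9) = mex{1,2} = 0
So g(9) = 0.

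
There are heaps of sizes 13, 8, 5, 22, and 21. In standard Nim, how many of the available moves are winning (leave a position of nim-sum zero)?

Compute the nim-sum pairwise:
13 XOR 8 = 5
5 XOR 5 = 0
0 XOR 22 = 22
22 XOR 21 = 3
The overall nim-sum is X = 3. A heap of size p has a winning move iff p XOR X < p (reduce it to p XOR X).
  13: 13 XOR 3 = 14 ≥ 13 — no move.
  8: 8 XOR 3 = 11 ≥ 8 — no move.
  5: 5 XOR 3 = 6 ≥ 5 — no move.
  22: 22 XOR 3 = 21 < 22 — winning move (to 21).
  21: 21 XOR 3 = 22 ≥ 21 — no move.
That gives 1 winning move.

1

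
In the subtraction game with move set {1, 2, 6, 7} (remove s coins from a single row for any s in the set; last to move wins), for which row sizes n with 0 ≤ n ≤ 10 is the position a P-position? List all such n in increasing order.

Build the Grundy sequence with g(k) = mex{g(k−s) : s ∈ {1, 2, 6, 7}, s ≤ k}:
k:     0  1  2  3  4  5  6  7  8  9 10
g(k):  0  1  2  0  1  2  3  4  0  1  2
The P-positions (g = 0) in 0..10 are 0, 3, 8.

0, 3, 8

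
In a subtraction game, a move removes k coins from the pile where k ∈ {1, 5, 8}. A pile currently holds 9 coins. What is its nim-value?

3

Build the Grundy sequence with g(k) = mex{g(k−s) : s ∈ {1, 5, 8}, s ≤ k}:
g(0) = mex{} = 0
g(1) = mex{0} = 1
g(2) = mex{1} = 0
g(3) = mex{0} = 1
g(4) = mex{1} = 0
g(5) = mex{0} = 1
g(6) = mex{1} = 0
g(7) = mex{0} = 1
g(8) = mex{0,1} = 2
g(9) = mex{0,1,2} = 3
So g(9) = 3.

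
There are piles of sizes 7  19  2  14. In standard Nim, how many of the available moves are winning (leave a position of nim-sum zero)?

1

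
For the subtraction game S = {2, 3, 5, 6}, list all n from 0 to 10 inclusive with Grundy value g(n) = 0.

0, 1, 8, 9

Grundy values for subtraction set {2, 3, 5, 6}:
k:     0  1  2  3  4  5  6  7  8  9 10
g(k):  0  0  1  1  2  2  3  3  0  0  1
The P-positions (g = 0) in 0..10 are 0, 1, 8, 9.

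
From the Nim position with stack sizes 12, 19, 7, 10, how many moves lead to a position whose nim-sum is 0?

1

Write each in binary and XOR column by column:
  01100  (12)
  10011  (19)
  00111  (7)
  01010  (10)
  -----
  10010  (18)
The overall nim-sum is X = 18. A stack of size p has a winning move iff p XOR X < p (reduce it to p XOR X).
  12: 12 XOR 18 = 30 ≥ 12 — no move.
  19: 19 XOR 18 = 1 < 19 — winning move (to 1).
  7: 7 XOR 18 = 21 ≥ 7 — no move.
  10: 10 XOR 18 = 24 ≥ 10 — no move.
That gives 1 winning move.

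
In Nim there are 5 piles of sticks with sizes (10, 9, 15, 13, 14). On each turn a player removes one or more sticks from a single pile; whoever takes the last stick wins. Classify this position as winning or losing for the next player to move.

Winning position

Nim-sum: 10 XOR 9 XOR 15 XOR 13 XOR 14 = 15.
The nim-sum is 15 ≠ 0, so this is an N-position: the player to move can win.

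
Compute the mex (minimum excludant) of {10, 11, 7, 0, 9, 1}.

The values 0, 1 are all present; 2 is the first non-negative integer missing from the set.

2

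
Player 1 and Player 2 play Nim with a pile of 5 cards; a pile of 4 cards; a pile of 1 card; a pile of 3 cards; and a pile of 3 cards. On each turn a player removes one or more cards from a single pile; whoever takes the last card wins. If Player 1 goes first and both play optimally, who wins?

Player 2 wins

Bitwise XOR of the heap sizes:
  101  (5)
  100  (4)
  001  (1)
  011  (3)
  011  (3)
  ---
  000  (0)
The nim-sum is 0, so this is a P-position: the player to move is in a losing position under optimal play; Player 1 is about to move from it and so loses — Player 2 wins.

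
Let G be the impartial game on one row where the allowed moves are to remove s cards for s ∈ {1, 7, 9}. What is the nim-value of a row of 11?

Build the Grundy sequence with g(k) = mex{g(k−s) : s ∈ {1, 7, 9}, s ≤ k}:
g(0) = mex{} = 0
g(1) = mex{0} = 1
g(2) = mex{1} = 0
g(3) = mex{0} = 1
g(4) = mex{1} = 0
g(5) = mex{0} = 1
g(6) = mex{1} = 0
g(7) = mex{0} = 1
g(8) = mex{1} = 0
g(9) = mex{0} = 1
g(10) = mex{1} = 0
g(11) = mex{0} = 1
So g(11) = 1.

1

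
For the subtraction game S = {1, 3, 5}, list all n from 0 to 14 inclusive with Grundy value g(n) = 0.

0, 2, 4, 6, 8, 10, 12, 14

Grundy values for subtraction set {1, 3, 5}:
g(0) = mex{} = 0
g(1) = mex{0} = 1
g(2) = mex{1} = 0
g(3) = mex{0} = 1
g(4) = mex{1} = 0
g(5) = mex{0} = 1
g(6) = mex{1} = 0
g(7) = mex{0} = 1
g(8) = mex{1} = 0
g(9) = mex{0} = 1
g(10) = mex{1} = 0
g(11) = mex{0} = 1
g(12) = mex{1} = 0
g(13) = mex{0} = 1
g(14) = mex{1} = 0
The P-positions (g = 0) in 0..14 are 0, 2, 4, 6, 8, 10, 12, 14.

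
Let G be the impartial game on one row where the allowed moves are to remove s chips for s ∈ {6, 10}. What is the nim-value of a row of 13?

2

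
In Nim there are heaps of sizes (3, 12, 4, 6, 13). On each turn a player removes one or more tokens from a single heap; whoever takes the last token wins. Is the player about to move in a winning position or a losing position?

Losing position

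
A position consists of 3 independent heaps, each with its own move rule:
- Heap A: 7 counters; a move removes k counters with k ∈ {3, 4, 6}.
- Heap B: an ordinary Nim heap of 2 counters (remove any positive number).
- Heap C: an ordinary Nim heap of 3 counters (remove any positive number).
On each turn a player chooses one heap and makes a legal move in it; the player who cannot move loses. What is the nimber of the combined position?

3

Grundy values for heap A (subtraction set {3, 4, 6}):
g(0) = mex{} = 0
g(1) = mex{} = 0
g(2) = mex{} = 0
g(3) = mex{0} = 1
g(4) = mex{0} = 1
g(5) = mex{0} = 1
g(6) = mex{0,1} = 2
g(7) = mex{0,1} = 2
So g(7) = 2.
Heap B is a plain Nim heap of size 2, so its Grundy value is 2.
Heap C is a plain Nim heap of size 3, so its Grundy value is 3.
By the Sprague-Grundy theorem, the Grundy value of a sum of independent games is the XOR of the component values.
Combined value = 2 ⊕ 2 ⊕ 3 = 3.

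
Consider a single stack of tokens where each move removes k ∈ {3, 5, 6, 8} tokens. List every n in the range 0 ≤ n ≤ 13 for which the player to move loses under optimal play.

Build the Grundy sequence with g(k) = mex{g(k−s) : s ∈ {3, 5, 6, 8}, s ≤ k}:
g(0) = mex{} = 0
g(1) = mex{} = 0
g(2) = mex{} = 0
g(3) = mex{0} = 1
g(4) = mex{0} = 1
g(5) = mex{0} = 1
g(6) = mex{0,1} = 2
g(7) = mex{0,1} = 2
g(8) = mex{0,1} = 2
g(9) = mex{0,1,2} = 3
g(10) = mex{0,1,2} = 3
g(11) = mex{1,2} = 0
g(12) = mex{1,2,3} = 0
g(13) = mex{1,2,3} = 0
The P-positions (g = 0) in 0..13 are 0, 1, 2, 11, 12, 13.

0, 1, 2, 11, 12, 13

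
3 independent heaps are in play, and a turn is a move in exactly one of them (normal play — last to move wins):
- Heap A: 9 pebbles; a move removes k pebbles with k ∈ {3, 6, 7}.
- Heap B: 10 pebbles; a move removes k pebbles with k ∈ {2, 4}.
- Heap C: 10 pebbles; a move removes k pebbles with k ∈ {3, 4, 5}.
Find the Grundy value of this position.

1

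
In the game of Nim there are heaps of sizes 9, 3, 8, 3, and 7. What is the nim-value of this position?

6

Compute the nim-sum pairwise:
9 XOR 3 = 10
10 XOR 8 = 2
2 XOR 3 = 1
1 XOR 7 = 6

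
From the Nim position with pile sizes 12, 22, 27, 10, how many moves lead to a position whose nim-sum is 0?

3

Nim-sum: 12 ⊕ 22 ⊕ 27 ⊕ 10 = 11.
The overall nim-sum is X = 11. A pile of size p has a winning move iff p XOR X < p (reduce it to p XOR X).
  12: 12 XOR 11 = 7 < 12 — winning move (to 7).
  22: 22 XOR 11 = 29 ≥ 22 — no move.
  27: 27 XOR 11 = 16 < 27 — winning move (to 16).
  10: 10 XOR 11 = 1 < 10 — winning move (to 1).
That gives 3 winning moves.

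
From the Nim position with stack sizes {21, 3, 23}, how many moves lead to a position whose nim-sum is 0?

Compute the nim-sum pairwise:
21 XOR 3 = 22
22 XOR 23 = 1
The overall nim-sum is X = 1. A stack of size p has a winning move iff p XOR X < p (reduce it to p XOR X).
  21: 21 XOR 1 = 20 < 21 — winning move (to 20).
  3: 3 XOR 1 = 2 < 3 — winning move (to 2).
  23: 23 XOR 1 = 22 < 23 — winning move (to 22).
That gives 3 winning moves.

3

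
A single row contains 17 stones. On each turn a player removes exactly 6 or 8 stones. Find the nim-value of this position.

0

Grundy values for subtraction set {6, 8}:
k:     0  1  2  3  4  5  6  7  8  9 10 11 12 13 14 15 16 17
g(k):  0  0  0  0  0  0  1  1  1  1  1  1  2  2  0  0  0  0
So g(17) = 0.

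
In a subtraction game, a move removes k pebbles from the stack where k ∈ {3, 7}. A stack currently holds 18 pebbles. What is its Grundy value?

Compute g(0), g(1), … for moves {3, 7}:
k:     0  1  2  3  4  5  6  7  8  9 10 11 12 13 14 15 16 17 18
g(k):  0  0  0  1  1  1  0  2  2  1  0  0  0  1  1  1  0  2  2
So g(18) = 2.

2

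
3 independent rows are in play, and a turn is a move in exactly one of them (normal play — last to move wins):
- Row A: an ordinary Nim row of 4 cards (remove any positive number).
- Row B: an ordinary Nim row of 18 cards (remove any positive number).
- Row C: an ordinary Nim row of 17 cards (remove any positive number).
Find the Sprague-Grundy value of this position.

Row A is a plain Nim row of size 4, so its Grundy value is 4.
Row B is a plain Nim row of size 18, so its Grundy value is 18.
Row C is a plain Nim row of size 17, so its Grundy value is 17.
The value of a disjunctive sum is the nim-sum of the parts.
Combined value = 4 ⊕ 18 ⊕ 17 = 7.

7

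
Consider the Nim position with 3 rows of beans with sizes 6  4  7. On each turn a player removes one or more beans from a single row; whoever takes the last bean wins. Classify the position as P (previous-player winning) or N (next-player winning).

N-position

Compute the nim-sum pairwise:
6 ^ 4 = 2
2 ^ 7 = 5
The nim-sum is 5 ≠ 0, so this is an N-position: the player to move can win.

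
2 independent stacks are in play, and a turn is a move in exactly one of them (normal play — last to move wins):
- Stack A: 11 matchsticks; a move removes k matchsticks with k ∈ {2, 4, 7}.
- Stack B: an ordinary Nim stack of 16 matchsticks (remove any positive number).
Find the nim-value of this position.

17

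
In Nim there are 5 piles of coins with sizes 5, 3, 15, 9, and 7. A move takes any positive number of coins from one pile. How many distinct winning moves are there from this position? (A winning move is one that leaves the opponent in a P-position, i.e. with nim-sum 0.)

3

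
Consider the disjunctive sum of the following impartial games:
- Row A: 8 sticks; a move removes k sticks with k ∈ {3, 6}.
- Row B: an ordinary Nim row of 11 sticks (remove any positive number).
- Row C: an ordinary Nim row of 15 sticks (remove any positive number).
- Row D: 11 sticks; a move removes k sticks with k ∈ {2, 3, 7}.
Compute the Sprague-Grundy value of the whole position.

For row A, compute g(0), g(1), … with moves {3, 6}:
g(0) = mex{} = 0
g(1) = mex{} = 0
g(2) = mex{} = 0
g(3) = mex{0} = 1
g(4) = mex{0} = 1
g(5) = mex{0} = 1
g(6) = mex{0,1} = 2
g(7) = mex{0,1} = 2
g(8) = mex{0,1} = 2
So g(8) = 2.
Row B is a plain Nim row of size 11, so its Grundy value is 11.
Row C is a plain Nim row of size 15, so its Grundy value is 15.
Grundy values for row D (subtraction set {2, 3, 7}):
k:     0  1  2  3  4  5  6  7  8  9 10 11
g(k):  0  0  1  1  2  0  0  1  1  2  0  0
So g(11) = 0.
The value of a disjunctive sum is the nim-sum of the parts.
Combined value = 2 XOR 11 XOR 15 XOR 0 = 6.

6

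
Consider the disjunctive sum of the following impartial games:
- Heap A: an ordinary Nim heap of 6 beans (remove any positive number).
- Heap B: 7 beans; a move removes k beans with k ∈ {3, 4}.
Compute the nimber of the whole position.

Heap A is a plain Nim heap of size 6, so its Grundy value is 6.
For heap B, compute g(0), g(1), … with moves {3, 4}:
k:     0  1  2  3  4  5  6  7
g(k):  0  0  0  1  1  1  2  0
So g(7) = 0.
The value of a disjunctive sum is the nim-sum of the parts.
Combined value = 6 ⊕ 0 = 6.

6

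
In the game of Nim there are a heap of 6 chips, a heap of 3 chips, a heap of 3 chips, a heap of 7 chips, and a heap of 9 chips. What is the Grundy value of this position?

8

Bitwise XOR of the heap sizes:
  0110  (6)
  0011  (3)
  0011  (3)
  0111  (7)
  1001  (9)
  ----
  1000  (8)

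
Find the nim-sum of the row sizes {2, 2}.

0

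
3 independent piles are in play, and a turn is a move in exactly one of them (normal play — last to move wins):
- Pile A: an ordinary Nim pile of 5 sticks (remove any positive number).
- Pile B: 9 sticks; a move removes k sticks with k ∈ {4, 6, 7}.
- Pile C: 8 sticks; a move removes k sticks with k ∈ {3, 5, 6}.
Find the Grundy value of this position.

5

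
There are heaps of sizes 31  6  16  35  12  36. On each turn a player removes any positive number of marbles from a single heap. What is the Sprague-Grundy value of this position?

Bitwise XOR of the heap sizes:
  011111  (31)
  000110  (6)
  010000  (16)
  100011  (35)
  001100  (12)
  100100  (36)
  ------
  000010  (2)

2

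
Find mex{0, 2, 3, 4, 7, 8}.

1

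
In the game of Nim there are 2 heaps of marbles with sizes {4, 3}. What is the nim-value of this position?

7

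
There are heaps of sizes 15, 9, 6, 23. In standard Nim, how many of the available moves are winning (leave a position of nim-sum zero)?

1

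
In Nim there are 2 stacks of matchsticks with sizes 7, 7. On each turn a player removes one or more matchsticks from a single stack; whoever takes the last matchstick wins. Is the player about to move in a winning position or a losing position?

Losing position

In binary:
  111  (7)
  111  (7)
  ---
  000  (0)
The nim-sum is 0, so this is a P-position: the player to move is in a losing position under optimal play.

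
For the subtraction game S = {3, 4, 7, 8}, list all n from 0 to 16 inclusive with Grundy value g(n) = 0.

Compute g(0), g(1), … for moves {3, 4, 7, 8}:
k:     0  1  2  3  4  5  6  7  8  9 10 11 12 13 14 15 16
g(k):  0  0  0  1  1  1  2  2  2  3  3  0  0  0  1  1  1
The P-positions (g = 0) in 0..16 are 0, 1, 2, 11, 12, 13.

0, 1, 2, 11, 12, 13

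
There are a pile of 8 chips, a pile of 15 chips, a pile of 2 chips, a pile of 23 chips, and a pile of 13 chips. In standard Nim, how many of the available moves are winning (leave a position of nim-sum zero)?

In binary:
  01000  (8)
  01111  (15)
  00010  (2)
  10111  (23)
  01101  (13)
  -----
  11111  (31)
The overall nim-sum is X = 31. A pile of size p has a winning move iff p XOR X < p (reduce it to p XOR X).
  8: 8 XOR 31 = 23 ≥ 8 — no move.
  15: 15 XOR 31 = 16 ≥ 15 — no move.
  2: 2 XOR 31 = 29 ≥ 2 — no move.
  23: 23 XOR 31 = 8 < 23 — winning move (to 8).
  13: 13 XOR 31 = 18 ≥ 13 — no move.
That gives 1 winning move.

1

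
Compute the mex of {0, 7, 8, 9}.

0 is in the set but 1 is not, so the mex is 1.

1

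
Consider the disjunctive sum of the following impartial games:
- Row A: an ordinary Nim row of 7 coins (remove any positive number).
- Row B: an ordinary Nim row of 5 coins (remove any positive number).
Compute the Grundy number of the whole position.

Row A is a plain Nim row of size 7, so its Grundy value is 7.
Row B is a plain Nim row of size 5, so its Grundy value is 5.
The value of a disjunctive sum is the nim-sum of the parts.
Combined value = 7 XOR 5 = 2.

2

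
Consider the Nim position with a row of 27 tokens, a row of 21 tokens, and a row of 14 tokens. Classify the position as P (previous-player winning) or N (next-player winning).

In binary:
  11011  (27)
  10101  (21)
  01110  (14)
  -----
  00000  (0)
The nim-sum is 0, so this is a P-position: the player to move is in a losing position under optimal play.

P-position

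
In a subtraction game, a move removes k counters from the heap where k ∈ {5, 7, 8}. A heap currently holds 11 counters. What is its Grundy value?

2

Grundy values for subtraction set {5, 7, 8}:
k:     0  1  2  3  4  5  6  7  8  9 10 11
g(k):  0  0  0  0  0  1  1  1  1  1  2  2
So g(11) = 2.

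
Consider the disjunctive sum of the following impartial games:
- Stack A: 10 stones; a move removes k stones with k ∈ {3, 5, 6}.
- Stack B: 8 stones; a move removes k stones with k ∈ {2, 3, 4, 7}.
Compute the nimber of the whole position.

1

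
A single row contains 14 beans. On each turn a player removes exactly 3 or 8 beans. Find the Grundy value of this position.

1

Grundy values for subtraction set {3, 8}:
k:     0  1  2  3  4  5  6  7  8  9 10 11 12 13 14
g(k):  0  0  0  1  1  1  0  0  2  1  1  0  0  0  1
So g(14) = 1.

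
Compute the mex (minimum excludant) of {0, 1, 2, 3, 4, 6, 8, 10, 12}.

The values 0, 1, 2, 3, 4 are all present; 5 is the first non-negative integer missing from the set.

5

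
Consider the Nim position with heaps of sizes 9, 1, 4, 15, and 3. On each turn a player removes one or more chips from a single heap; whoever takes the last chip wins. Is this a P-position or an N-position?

Nim-sum: 9 ⊕ 1 ⊕ 4 ⊕ 15 ⊕ 3 = 0.
The nim-sum is 0, so this is a P-position: the player to move is in a losing position under optimal play.

P-position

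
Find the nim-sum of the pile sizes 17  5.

In binary:
  10001  (17)
  00101  (5)
  -----
  10100  (20)

20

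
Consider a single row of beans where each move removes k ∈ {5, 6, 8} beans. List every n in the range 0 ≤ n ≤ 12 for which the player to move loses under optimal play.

0, 1, 2, 3, 4

Grundy values for subtraction set {5, 6, 8}:
k:     0  1  2  3  4  5  6  7  8  9 10 11 12
g(k):  0  0  0  0  0  1  1  1  1  1  2  2  2
The P-positions (g = 0) in 0..12 are 0, 1, 2, 3, 4.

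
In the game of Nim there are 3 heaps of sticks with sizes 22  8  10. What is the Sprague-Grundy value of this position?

20

Compute the nim-sum pairwise:
22 ^ 8 = 30
30 ^ 10 = 20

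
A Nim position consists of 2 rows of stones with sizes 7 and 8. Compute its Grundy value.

15

Bitwise XOR of the heap sizes:
  0111  (7)
  1000  (8)
  ----
  1111  (15)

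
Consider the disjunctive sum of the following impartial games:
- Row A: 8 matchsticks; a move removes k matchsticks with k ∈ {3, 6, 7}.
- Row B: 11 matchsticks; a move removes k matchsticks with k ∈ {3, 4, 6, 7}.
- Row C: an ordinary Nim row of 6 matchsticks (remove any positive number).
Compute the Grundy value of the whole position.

Grundy values for row A (subtraction set {3, 6, 7}):
g(0) = mex{} = 0
g(1) = mex{} = 0
g(2) = mex{} = 0
g(3) = mex{0} = 1
g(4) = mex{0} = 1
g(5) = mex{0} = 1
g(6) = mex{0,1} = 2
g(7) = mex{0,1} = 2
g(8) = mex{0,1} = 2
So g(8) = 2.
For row B, compute g(0), g(1), … with moves {3, 4, 6, 7}:
k:     0  1  2  3  4  5  6  7  8  9 10 11
g(k):  0  0  0  1  1  1  2  2  2  3  0  0
So g(11) = 0.
Row C is a plain Nim row of size 6, so its Grundy value is 6.
By the Sprague-Grundy theorem, the Grundy value of a sum of independent games is the XOR of the component values.
Combined value = 2 ⊕ 0 ⊕ 6 = 4.

4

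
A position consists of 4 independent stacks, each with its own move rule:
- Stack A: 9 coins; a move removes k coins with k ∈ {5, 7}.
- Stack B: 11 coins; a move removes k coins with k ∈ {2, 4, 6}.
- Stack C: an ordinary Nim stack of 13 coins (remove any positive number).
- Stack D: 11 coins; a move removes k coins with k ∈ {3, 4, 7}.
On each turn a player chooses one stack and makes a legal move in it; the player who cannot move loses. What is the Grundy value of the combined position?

Build the Grundy sequence for stack A with g(k) = mex{g(k−s) : s ∈ {5, 7}, s ≤ k}:
g(0) = mex{} = 0
g(1) = mex{} = 0
g(2) = mex{} = 0
g(3) = mex{} = 0
g(4) = mex{} = 0
g(5) = mex{0} = 1
g(6) = mex{0} = 1
g(7) = mex{0} = 1
g(8) = mex{0} = 1
g(9) = mex{0} = 1
So g(9) = 1.
Grundy values for stack B (subtraction set {2, 4, 6}):
g(0) = mex{} = 0
g(1) = mex{} = 0
g(2) = mex{0} = 1
g(3) = mex{0} = 1
g(4) = mex{0,1} = 2
g(5) = mex{0,1} = 2
g(6) = mex{0,1,2} = 3
g(7) = mex{0,1,2} = 3
g(8) = mex{1,2,3} = 0
g(9) = mex{1,2,3} = 0
g(10) = mex{0,2,3} = 1
g(11) = mex{0,2,3} = 1
So g(11) = 1.
Stack C is a plain Nim stack of size 13, so its Grundy value is 13.
For stack D, compute g(0), g(1), … with moves {3, 4, 7}:
k:     0  1  2  3  4  5  6  7  8  9 10 11
g(k):  0  0  0  1  1  1  2  2  2  3  0  0
So g(11) = 0.
The value of a disjunctive sum is the nim-sum of the parts.
Combined value = 1 ⊕ 1 ⊕ 13 ⊕ 0 = 13.

13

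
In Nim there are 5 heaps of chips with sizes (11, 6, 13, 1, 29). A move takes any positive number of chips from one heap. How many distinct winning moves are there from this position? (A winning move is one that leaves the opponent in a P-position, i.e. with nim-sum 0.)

1

Compute the nim-sum pairwise:
11 XOR 6 = 13
13 XOR 13 = 0
0 XOR 1 = 1
1 XOR 29 = 28
The overall nim-sum is X = 28. A heap of size p has a winning move iff p XOR X < p (reduce it to p XOR X).
  11: 11 XOR 28 = 23 ≥ 11 — no move.
  6: 6 XOR 28 = 26 ≥ 6 — no move.
  13: 13 XOR 28 = 17 ≥ 13 — no move.
  1: 1 XOR 28 = 29 ≥ 1 — no move.
  29: 29 XOR 28 = 1 < 29 — winning move (to 1).
That gives 1 winning move.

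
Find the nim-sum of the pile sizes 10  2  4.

12

Write each in binary and XOR column by column:
  1010  (10)
  0010  (2)
  0100  (4)
  ----
  1100  (12)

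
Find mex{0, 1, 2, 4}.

The values 0, 1, 2 are all present; 3 is the first non-negative integer missing from the set.

3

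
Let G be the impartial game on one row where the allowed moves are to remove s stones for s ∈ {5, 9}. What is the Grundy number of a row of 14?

Build the Grundy sequence with g(k) = mex{g(k−s) : s ∈ {5, 9}, s ≤ k}:
k:     0  1  2  3  4  5  6  7  8  9 10 11 12 13 14
g(k):  0  0  0  0  0  1  1  1  1  1  2  2  2  2  0
So g(14) = 0.

0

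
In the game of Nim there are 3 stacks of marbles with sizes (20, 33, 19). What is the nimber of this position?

38

Compute the nim-sum pairwise:
20 XOR 33 = 53
53 XOR 19 = 38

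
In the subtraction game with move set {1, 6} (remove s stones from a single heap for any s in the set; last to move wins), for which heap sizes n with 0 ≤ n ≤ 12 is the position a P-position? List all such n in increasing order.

Compute g(0), g(1), … for moves {1, 6}:
k:     0  1  2  3  4  5  6  7  8  9 10 11 12
g(k):  0  1  0  1  0  1  2  0  1  0  1  0  1
The P-positions (g = 0) in 0..12 are 0, 2, 4, 7, 9, 11.

0, 2, 4, 7, 9, 11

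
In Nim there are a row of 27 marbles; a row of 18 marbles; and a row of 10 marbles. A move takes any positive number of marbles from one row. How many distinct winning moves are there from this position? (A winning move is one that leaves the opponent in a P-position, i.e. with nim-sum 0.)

Nim-sum: 27 ^ 18 ^ 10 = 3.
The overall nim-sum is X = 3. A row of size p has a winning move iff p XOR X < p (reduce it to p XOR X).
  27: 27 XOR 3 = 24 < 27 — winning move (to 24).
  18: 18 XOR 3 = 17 < 18 — winning move (to 17).
  10: 10 XOR 3 = 9 < 10 — winning move (to 9).
That gives 3 winning moves.

3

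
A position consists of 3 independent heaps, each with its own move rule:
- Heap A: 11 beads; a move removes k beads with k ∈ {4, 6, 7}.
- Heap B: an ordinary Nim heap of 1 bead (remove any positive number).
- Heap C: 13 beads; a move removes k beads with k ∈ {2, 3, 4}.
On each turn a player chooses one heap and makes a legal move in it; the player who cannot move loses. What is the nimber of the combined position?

1

Grundy values for heap A (subtraction set {4, 6, 7}):
g(0) = mex{} = 0
g(1) = mex{} = 0
g(2) = mex{} = 0
g(3) = mex{} = 0
g(4) = mex{0} = 1
g(5) = mex{0} = 1
g(6) = mex{0} = 1
g(7) = mex{0} = 1
g(8) = mex{0,1} = 2
g(9) = mex{0,1} = 2
g(10) = mex{0,1} = 2
g(11) = mex{1} = 0
So g(11) = 0.
Heap B is a plain Nim heap of size 1, so its Grundy value is 1.
Grundy values for heap C (subtraction set {2, 3, 4}):
k:     0  1  2  3  4  5  6  7  8  9 10 11 12 13
g(k):  0  0  1  1  2  2  0  0  1  1  2  2  0  0
So g(13) = 0.
The value of a disjunctive sum is the nim-sum of the parts.
Combined value = 0 ⊕ 1 ⊕ 0 = 1.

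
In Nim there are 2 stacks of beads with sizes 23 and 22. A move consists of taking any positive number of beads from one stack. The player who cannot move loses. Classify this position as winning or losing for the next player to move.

Winning position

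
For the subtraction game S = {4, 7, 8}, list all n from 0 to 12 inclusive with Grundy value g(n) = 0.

0, 1, 2, 3, 12

Grundy values for subtraction set {4, 7, 8}:
k:     0  1  2  3  4  5  6  7  8  9 10 11 12
g(k):  0  0  0  0  1  1  1  1  2  2  2  2  0
The P-positions (g = 0) in 0..12 are 0, 1, 2, 3, 12.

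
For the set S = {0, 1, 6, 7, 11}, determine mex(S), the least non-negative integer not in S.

2

The values 0, 1 are all present; 2 is the first non-negative integer missing from the set.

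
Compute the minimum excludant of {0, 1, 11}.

The values 0, 1 are all present; 2 is the first non-negative integer missing from the set.

2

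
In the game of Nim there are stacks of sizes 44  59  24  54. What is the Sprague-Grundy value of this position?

Write each in binary and XOR column by column:
  101100  (44)
  111011  (59)
  011000  (24)
  110110  (54)
  ------
  111001  (57)

57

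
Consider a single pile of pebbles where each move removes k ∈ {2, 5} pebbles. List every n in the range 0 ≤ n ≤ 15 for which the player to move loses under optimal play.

0, 1, 4, 7, 8, 11, 14, 15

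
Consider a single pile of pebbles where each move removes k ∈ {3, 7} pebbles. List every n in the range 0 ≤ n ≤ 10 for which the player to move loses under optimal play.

Compute g(0), g(1), … for moves {3, 7}:
g(0) = mex{} = 0
g(1) = mex{} = 0
g(2) = mex{} = 0
g(3) = mex{0} = 1
g(4) = mex{0} = 1
g(5) = mex{0} = 1
g(6) = mex{1} = 0
g(7) = mex{0,1} = 2
g(8) = mex{0,1} = 2
g(9) = mex{0} = 1
g(10) = mex{1,2} = 0
The P-positions (g = 0) in 0..10 are 0, 1, 2, 6, 10.

0, 1, 2, 6, 10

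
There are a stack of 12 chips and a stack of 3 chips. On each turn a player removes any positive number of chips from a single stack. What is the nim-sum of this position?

Bitwise XOR of the heap sizes:
  1100  (12)
  0011  (3)
  ----
  1111  (15)

15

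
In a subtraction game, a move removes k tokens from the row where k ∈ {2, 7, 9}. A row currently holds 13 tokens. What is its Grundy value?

2

Build the Grundy sequence with g(k) = mex{g(k−s) : s ∈ {2, 7, 9}, s ≤ k}:
k:     0  1  2  3  4  5  6  7  8  9 10 11 12 13
g(k):  0  0  1  1  0  0  1  1  2  2  3  3  2  2
So g(13) = 2.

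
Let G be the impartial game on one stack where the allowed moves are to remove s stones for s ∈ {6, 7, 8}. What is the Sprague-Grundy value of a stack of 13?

2

Grundy values for subtraction set {6, 7, 8}:
k:     0  1  2  3  4  5  6  7  8  9 10 11 12 13
g(k):  0  0  0  0  0  0  1  1  1  1  1  1  2  2
So g(13) = 2.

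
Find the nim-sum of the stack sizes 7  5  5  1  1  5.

2

Compute the nim-sum pairwise:
7 ^ 5 = 2
2 ^ 5 = 7
7 ^ 1 = 6
6 ^ 1 = 7
7 ^ 5 = 2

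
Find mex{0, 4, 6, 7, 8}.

0 is in the set but 1 is not, so the mex is 1.

1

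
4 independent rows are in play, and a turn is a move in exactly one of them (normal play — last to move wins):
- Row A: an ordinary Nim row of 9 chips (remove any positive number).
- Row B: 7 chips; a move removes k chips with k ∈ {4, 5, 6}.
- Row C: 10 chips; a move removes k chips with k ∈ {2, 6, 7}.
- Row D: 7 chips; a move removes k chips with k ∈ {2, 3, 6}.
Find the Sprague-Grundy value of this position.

Row A is a plain Nim row of size 9, so its Grundy value is 9.
Grundy values for row B (subtraction set {4, 5, 6}):
g(0) = mex{} = 0
g(1) = mex{} = 0
g(2) = mex{} = 0
g(3) = mex{} = 0
g(4) = mex{0} = 1
g(5) = mex{0} = 1
g(6) = mex{0} = 1
g(7) = mex{0} = 1
So g(7) = 1.
Grundy values for row C (subtraction set {2, 6, 7}):
g(0) = mex{} = 0
g(1) = mex{} = 0
g(2) = mex{0} = 1
g(3) = mex{0} = 1
g(4) = mex{1} = 0
g(5) = mex{1} = 0
g(6) = mex{0} = 1
g(7) = mex{0} = 1
g(8) = mex{0,1} = 2
g(9) = mex{1} = 0
g(10) = mex{0,1,2} = 3
So g(10) = 3.
For row D, compute g(0), g(1), … with moves {2, 3, 6}:
g(0) = mex{} = 0
g(1) = mex{} = 0
g(2) = mex{0} = 1
g(3) = mex{0} = 1
g(4) = mex{0,1} = 2
g(5) = mex{1} = 0
g(6) = mex{0,1,2} = 3
g(7) = mex{0,2} = 1
So g(7) = 1.
The value of a disjunctive sum is the nim-sum of the parts.
Combined value = 9 XOR 1 XOR 3 XOR 1 = 10.

10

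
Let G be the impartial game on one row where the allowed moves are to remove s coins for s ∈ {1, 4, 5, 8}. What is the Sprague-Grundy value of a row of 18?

0

Build the Grundy sequence with g(k) = mex{g(k−s) : s ∈ {1, 4, 5, 8}, s ≤ k}:
k:     0  1  2  3  4  5  6  7  8  9 10 11 12 13 14 15 16 17 18
g(k):  0  1  0  1  2  3  2  3  4  0  1  0  1  2  3  2  3  4  0
So g(18) = 0.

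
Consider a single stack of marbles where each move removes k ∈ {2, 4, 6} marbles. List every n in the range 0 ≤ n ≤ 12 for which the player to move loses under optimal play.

Build the Grundy sequence with g(k) = mex{g(k−s) : s ∈ {2, 4, 6}, s ≤ k}:
g(0) = mex{} = 0
g(1) = mex{} = 0
g(2) = mex{0} = 1
g(3) = mex{0} = 1
g(4) = mex{0,1} = 2
g(5) = mex{0,1} = 2
g(6) = mex{0,1,2} = 3
g(7) = mex{0,1,2} = 3
g(8) = mex{1,2,3} = 0
g(9) = mex{1,2,3} = 0
g(10) = mex{0,2,3} = 1
g(11) = mex{0,2,3} = 1
g(12) = mex{0,1,3} = 2
The P-positions (g = 0) in 0..12 are 0, 1, 8, 9.

0, 1, 8, 9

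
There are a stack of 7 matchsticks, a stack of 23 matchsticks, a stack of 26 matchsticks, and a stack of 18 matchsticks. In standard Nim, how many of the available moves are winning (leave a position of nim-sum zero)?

3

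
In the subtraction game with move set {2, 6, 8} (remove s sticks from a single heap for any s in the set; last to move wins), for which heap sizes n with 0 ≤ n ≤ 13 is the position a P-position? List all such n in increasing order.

0, 1, 4, 5

Compute g(0), g(1), … for moves {2, 6, 8}:
k:     0  1  2  3  4  5  6  7  8  9 10 11 12 13
g(k):  0  0  1  1  0  0  1  1  2  2  3  3  2  2
The P-positions (g = 0) in 0..13 are 0, 1, 4, 5.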